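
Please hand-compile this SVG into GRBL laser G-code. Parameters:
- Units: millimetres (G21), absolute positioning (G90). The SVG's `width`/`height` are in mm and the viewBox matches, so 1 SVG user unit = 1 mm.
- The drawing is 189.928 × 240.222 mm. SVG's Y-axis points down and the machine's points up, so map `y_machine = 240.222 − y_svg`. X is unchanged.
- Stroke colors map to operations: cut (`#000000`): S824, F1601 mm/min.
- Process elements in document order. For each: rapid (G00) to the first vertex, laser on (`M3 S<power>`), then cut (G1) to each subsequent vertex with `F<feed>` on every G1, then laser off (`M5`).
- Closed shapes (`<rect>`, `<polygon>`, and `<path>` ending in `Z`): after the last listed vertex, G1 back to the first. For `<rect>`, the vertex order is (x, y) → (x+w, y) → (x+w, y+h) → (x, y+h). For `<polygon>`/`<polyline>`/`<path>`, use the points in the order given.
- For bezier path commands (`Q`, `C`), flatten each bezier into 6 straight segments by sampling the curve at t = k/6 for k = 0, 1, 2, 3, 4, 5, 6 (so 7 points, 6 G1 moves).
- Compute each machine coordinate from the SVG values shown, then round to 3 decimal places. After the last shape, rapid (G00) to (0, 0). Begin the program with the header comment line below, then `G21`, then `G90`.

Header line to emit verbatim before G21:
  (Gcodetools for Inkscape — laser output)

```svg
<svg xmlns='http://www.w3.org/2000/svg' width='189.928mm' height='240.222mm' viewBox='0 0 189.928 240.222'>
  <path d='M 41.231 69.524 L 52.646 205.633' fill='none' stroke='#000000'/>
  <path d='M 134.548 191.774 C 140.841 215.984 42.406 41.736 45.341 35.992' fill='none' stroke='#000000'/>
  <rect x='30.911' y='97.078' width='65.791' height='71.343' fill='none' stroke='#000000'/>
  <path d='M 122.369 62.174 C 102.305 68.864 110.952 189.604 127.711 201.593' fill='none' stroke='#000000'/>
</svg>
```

(Gcodetools for Inkscape — laser output)
G21
G90
G00 X41.231 Y170.698
M3 S824
G1 X52.646 Y34.589 F1601
M5
G00 X134.548 Y48.448
M3 S824
G1 X129.921 Y51.182 F1601
G1 X113.565 Y76.799 F1601
G1 X91.204 Y115.106 F1601
G1 X68.563 Y155.909 F1601
G1 X51.367 Y189.015 F1601
G1 X45.341 Y204.230 F1601
M5
G00 X30.911 Y143.144
M3 S824
G1 X96.702 Y143.144 F1601
G1 X96.702 Y71.801 F1601
G1 X30.911 Y71.801 F1601
G1 X30.911 Y143.144 F1601
M5
G00 X122.369 Y178.048
M3 S824
G1 X114.634 Y166.230 F1601
G1 X111.112 Y141.593 F1601
G1 X111.231 Y110.326 F1601
G1 X114.419 Y78.616 F1601
G1 X120.103 Y52.655 F1601
G1 X127.711 Y38.629 F1601
M5
G00 X0.000 Y0.000

viewBox `0 0 189.928 240.222` with mm width/height → 1 unit = 1 mm. Flip: y_m = 240.222 − y_svg.

**Shape 1** — `<path>` line segment, stroke `#000000` → cut (S824, F1601). Machine vertices: (41.231,170.698) → (52.646,34.589). Open path.

**Shape 2** — `<path>` cubic bezier, stroke `#000000` → cut (S824, F1601). Control points (SVG): P0=(134.548,191.774), P1=(140.841,215.984), P2=(42.406,41.736), P3=(45.341,35.992); sampled at t=k/6. Machine vertices: (134.548,48.448) → (129.921,51.182) → (113.565,76.799) → (91.204,115.106) → (68.563,155.909) → (51.367,189.015) → (45.341,204.230). Open path.

**Shape 3** — `<rect>` rectangle, stroke `#000000` → cut (S824, F1601). Machine vertices: (30.911,143.144) → (96.702,143.144) → (96.702,71.801) → (30.911,71.801) → (30.911,143.144). Closed: final G1 returns to the first vertex.

**Shape 4** — `<path>` cubic bezier, stroke `#000000` → cut (S824, F1601). Control points (SVG): P0=(122.369,62.174), P1=(102.305,68.864), P2=(110.952,189.604), P3=(127.711,201.593); sampled at t=k/6. Machine vertices: (122.369,178.048) → (114.634,166.230) → (111.112,141.593) → (111.231,110.326) → (114.419,78.616) → (120.103,52.655) → (127.711,38.629). Open path.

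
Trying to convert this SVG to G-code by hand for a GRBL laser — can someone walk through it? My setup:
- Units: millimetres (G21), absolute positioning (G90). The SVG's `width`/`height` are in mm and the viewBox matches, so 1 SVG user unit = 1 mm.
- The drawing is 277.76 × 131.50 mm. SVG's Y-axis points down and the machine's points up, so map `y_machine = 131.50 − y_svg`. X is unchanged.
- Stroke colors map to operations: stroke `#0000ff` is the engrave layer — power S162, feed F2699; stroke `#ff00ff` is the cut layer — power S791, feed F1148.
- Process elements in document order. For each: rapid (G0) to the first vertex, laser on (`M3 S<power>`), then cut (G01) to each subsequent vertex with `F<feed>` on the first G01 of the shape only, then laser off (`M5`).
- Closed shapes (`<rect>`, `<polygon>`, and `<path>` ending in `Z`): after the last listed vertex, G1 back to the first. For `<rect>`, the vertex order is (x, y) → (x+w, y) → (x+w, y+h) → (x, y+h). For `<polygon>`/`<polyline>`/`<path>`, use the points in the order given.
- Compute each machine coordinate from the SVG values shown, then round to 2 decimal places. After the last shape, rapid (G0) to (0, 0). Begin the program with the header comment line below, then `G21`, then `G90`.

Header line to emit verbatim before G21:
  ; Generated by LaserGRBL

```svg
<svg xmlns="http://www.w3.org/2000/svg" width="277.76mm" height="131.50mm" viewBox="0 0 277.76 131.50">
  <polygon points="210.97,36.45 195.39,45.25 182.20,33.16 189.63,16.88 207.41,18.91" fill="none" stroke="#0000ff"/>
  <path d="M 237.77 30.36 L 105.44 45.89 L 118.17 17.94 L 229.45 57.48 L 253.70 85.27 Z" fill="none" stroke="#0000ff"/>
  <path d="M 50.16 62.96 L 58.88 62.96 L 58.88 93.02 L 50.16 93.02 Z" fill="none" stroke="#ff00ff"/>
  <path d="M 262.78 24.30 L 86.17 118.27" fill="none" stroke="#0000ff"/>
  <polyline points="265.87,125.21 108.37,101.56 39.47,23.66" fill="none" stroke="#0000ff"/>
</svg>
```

viewBox `0 0 277.76 131.50` with mm width/height → 1 unit = 1 mm. Flip: y_m = 131.50 − y_svg.

**Shape 1** — `<polygon>` regular polygon, stroke `#0000ff` → engrave (S162, F2699). Machine vertices: (210.97,95.05) → (195.39,86.25) → (182.20,98.34) → (189.63,114.62) → (207.41,112.59) → (210.97,95.05). Closed: final G1 returns to the first vertex.

**Shape 2** — `<path>` closed polygon, stroke `#0000ff` → engrave (S162, F2699). Machine vertices: (237.77,101.14) → (105.44,85.61) → (118.17,113.56) → (229.45,74.02) → (253.70,46.23) → (237.77,101.14). Closed: final G1 returns to the first vertex.

**Shape 3** — `<path>` rectangle, stroke `#ff00ff` → cut (S791, F1148). Machine vertices: (50.16,68.54) → (58.88,68.54) → (58.88,38.48) → (50.16,38.48) → (50.16,68.54). Closed: final G1 returns to the first vertex.

**Shape 4** — `<path>` line segment, stroke `#0000ff` → engrave (S162, F2699). Machine vertices: (262.78,107.20) → (86.17,13.23). Open path.

**Shape 5** — `<polyline>` open polyline, stroke `#0000ff` → engrave (S162, F2699). Machine vertices: (265.87,6.29) → (108.37,29.94) → (39.47,107.84). Open path.

; Generated by LaserGRBL
G21
G90
G0 X210.97 Y95.05
M3 S162
G01 X195.39 Y86.25 F2699
G01 X182.20 Y98.34
G01 X189.63 Y114.62
G01 X207.41 Y112.59
G01 X210.97 Y95.05
M5
G0 X237.77 Y101.14
M3 S162
G01 X105.44 Y85.61 F2699
G01 X118.17 Y113.56
G01 X229.45 Y74.02
G01 X253.70 Y46.23
G01 X237.77 Y101.14
M5
G0 X50.16 Y68.54
M3 S791
G01 X58.88 Y68.54 F1148
G01 X58.88 Y38.48
G01 X50.16 Y38.48
G01 X50.16 Y68.54
M5
G0 X262.78 Y107.20
M3 S162
G01 X86.17 Y13.23 F2699
M5
G0 X265.87 Y6.29
M3 S162
G01 X108.37 Y29.94 F2699
G01 X39.47 Y107.84
M5
G0 X0.00 Y0.00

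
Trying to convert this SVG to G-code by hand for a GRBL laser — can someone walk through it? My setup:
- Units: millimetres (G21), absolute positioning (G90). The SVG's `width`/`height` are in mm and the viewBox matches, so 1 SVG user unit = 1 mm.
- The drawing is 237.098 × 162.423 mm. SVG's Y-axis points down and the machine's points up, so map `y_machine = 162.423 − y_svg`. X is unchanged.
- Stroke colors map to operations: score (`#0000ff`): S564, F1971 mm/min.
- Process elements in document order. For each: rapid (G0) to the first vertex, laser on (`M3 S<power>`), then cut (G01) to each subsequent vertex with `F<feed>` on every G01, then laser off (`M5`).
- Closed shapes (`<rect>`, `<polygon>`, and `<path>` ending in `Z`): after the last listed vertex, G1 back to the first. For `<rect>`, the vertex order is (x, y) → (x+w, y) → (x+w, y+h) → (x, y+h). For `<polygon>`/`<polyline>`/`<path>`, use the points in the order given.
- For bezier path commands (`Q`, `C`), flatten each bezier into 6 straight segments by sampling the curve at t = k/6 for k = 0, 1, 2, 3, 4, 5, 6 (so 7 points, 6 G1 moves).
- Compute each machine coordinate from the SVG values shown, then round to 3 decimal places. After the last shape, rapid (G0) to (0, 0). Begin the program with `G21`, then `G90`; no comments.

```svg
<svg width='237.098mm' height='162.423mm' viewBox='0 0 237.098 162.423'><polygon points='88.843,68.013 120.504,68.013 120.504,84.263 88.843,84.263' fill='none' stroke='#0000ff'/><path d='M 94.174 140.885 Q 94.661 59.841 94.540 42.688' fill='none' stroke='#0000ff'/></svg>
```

G21
G90
G0 X88.843 Y94.410
M3 S564
G01 X120.504 Y94.410 F1971
G01 X120.504 Y78.160 F1971
G01 X88.843 Y78.160 F1971
G01 X88.843 Y94.410 F1971
M5
G0 X94.174 Y21.538
M3 S564
G01 X94.319 Y46.778 F1971
G01 X94.431 Y68.468 F1971
G01 X94.509 Y86.609 F1971
G01 X94.553 Y101.201 F1971
G01 X94.563 Y112.243 F1971
G01 X94.540 Y119.735 F1971
M5
G0 X0.000 Y0.000

1 u = 1 mm; y_m = 162.423 − y.

[1] `<polygon>` rectangle, #0000ff→score S564 F1971: (88.843,94.410) → (120.504,94.410) → (120.504,78.160) → (88.843,78.160) → (88.843,94.410) (closed)

[2] `<path>` quadratic bezier, #0000ff→score S564 F1971: (94.174,21.538) → (94.319,46.778) → (94.431,68.468) → (94.509,86.609) → (94.553,101.201) → (94.563,112.243) → (94.540,119.735)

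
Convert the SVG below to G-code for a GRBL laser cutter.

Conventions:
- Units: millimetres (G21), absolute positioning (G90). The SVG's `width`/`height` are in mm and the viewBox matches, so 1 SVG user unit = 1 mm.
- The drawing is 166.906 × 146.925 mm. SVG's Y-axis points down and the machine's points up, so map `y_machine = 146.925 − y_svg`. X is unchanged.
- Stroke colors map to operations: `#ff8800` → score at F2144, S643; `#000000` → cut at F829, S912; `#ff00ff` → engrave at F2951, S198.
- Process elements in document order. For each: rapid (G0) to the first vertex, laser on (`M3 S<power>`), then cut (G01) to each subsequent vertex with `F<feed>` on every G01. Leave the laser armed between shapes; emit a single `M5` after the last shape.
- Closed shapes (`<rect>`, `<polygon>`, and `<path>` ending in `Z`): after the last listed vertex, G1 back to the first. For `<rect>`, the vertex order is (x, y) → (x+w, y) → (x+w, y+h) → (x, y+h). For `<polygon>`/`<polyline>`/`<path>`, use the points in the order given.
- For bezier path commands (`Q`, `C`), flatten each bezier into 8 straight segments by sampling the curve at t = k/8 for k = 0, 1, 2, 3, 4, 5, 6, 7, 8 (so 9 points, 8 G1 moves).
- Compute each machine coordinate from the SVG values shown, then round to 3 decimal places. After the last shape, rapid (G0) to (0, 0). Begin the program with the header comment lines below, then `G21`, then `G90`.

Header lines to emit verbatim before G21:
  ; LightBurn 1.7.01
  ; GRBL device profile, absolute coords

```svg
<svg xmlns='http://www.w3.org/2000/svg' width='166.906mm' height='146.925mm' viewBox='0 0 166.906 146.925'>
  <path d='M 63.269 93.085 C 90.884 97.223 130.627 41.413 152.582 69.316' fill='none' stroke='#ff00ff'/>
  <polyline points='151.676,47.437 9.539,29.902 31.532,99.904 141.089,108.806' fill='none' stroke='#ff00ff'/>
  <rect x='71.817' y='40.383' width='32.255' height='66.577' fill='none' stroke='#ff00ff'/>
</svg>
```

1 u = 1 mm; y_m = 146.925 − y.

[1] `<path>` cubic bezier, #ff00ff→engrave S198 F2951: (63.269,53.840) → (74.135,54.818) → (85.787,59.732) → (97.875,66.899) → (110.048,74.636) → (121.956,81.259) → (133.248,85.085) → (143.573,84.429) → (152.582,77.609)

[2] `<polyline>` open polyline, #ff00ff→engrave S198 F2951: (151.676,99.488) → (9.539,117.023) → (31.532,47.021) → (141.089,38.119)

[3] `<rect>` rectangle, #ff00ff→engrave S198 F2951: (71.817,106.542) → (104.072,106.542) → (104.072,39.965) → (71.817,39.965) → (71.817,106.542) (closed)

; LightBurn 1.7.01
; GRBL device profile, absolute coords
G21
G90
G0 X63.269 Y53.840
M3 S198
G01 X74.135 Y54.818 F2951
G01 X85.787 Y59.732 F2951
G01 X97.875 Y66.899 F2951
G01 X110.048 Y74.636 F2951
G01 X121.956 Y81.259 F2951
G01 X133.248 Y85.085 F2951
G01 X143.573 Y84.429 F2951
G01 X152.582 Y77.609 F2951
G0 X151.676 Y99.488
M3 S198
G01 X9.539 Y117.023 F2951
G01 X31.532 Y47.021 F2951
G01 X141.089 Y38.119 F2951
G0 X71.817 Y106.542
M3 S198
G01 X104.072 Y106.542 F2951
G01 X104.072 Y39.965 F2951
G01 X71.817 Y39.965 F2951
G01 X71.817 Y106.542 F2951
M5
G0 X0.000 Y0.000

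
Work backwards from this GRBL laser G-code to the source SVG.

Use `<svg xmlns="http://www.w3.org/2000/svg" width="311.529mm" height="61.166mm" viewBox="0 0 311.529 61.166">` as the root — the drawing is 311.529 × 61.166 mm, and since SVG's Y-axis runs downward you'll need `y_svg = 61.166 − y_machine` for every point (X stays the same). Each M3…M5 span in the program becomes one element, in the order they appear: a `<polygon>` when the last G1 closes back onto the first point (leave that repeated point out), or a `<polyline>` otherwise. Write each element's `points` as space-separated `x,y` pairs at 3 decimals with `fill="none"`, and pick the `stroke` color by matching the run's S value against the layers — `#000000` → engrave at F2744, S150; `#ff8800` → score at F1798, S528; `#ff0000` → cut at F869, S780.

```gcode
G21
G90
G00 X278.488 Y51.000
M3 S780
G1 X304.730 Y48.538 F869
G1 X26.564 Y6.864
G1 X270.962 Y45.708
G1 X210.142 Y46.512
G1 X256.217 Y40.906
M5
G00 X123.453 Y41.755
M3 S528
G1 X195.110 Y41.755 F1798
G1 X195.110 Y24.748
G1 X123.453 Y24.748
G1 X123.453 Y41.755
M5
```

<svg xmlns="http://www.w3.org/2000/svg" width="311.529mm" height="61.166mm" viewBox="0 0 311.529 61.166">
  <polyline points="278.488,10.166 304.730,12.628 26.564,54.302 270.962,15.458 210.142,14.654 256.217,20.260" fill="none" stroke="#ff0000"/>
  <polygon points="123.453,19.411 195.110,19.411 195.110,36.418 123.453,36.418" fill="none" stroke="#ff8800"/>
</svg>

Machine Y-up, SVG Y-down with viewBox height 61.166, so y_svg = 61.166 − y_machine; X carries over.

Run 1: the run's S780 means `#ff0000` (cut). The run is open, so emit a `<polyline>` with points (Y-flipped): 278.488,10.166 304.730,12.628 26.564,54.302 270.962,15.458 210.142,14.654 256.217,20.260.

Run 2: power S528 maps to stroke `#ff8800` (score). The run returns to its start, so emit a `<polygon>` with points (Y-flipped): 123.453,19.411 195.110,19.411 195.110,36.418 123.453,36.418.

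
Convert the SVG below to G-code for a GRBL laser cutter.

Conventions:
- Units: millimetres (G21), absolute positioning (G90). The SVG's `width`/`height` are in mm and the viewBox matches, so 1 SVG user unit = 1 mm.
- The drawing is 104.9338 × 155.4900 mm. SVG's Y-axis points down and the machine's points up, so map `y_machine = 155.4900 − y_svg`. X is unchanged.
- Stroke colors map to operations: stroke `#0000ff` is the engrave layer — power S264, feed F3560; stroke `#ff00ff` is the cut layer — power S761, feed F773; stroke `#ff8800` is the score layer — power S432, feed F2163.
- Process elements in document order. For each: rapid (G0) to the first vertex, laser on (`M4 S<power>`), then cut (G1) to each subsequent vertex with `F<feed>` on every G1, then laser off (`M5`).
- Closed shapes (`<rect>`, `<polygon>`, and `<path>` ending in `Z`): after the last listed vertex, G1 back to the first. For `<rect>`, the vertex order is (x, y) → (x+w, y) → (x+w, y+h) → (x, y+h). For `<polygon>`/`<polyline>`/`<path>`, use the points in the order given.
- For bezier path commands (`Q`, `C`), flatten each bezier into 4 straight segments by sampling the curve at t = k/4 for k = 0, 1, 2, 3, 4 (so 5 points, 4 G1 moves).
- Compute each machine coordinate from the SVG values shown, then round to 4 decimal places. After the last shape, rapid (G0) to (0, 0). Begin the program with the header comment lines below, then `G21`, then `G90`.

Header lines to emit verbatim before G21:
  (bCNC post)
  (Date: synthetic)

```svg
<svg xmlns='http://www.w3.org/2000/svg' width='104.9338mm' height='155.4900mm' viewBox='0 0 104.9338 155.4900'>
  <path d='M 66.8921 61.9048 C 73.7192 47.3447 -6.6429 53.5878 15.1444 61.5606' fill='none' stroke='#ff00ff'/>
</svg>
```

(bCNC post)
(Date: synthetic)
G21
G90
G0 X66.8921 Y93.5852
M4 S761
G1 X58.6229 Y100.9027 F773
G1 X35.4082 Y102.2071 F773
G1 X14.9985 Y99.2867 F773
G1 X15.1444 Y93.9294 F773
M5
G0 X0.0000 Y0.0000

Since the viewBox matches the mm dimensions, user units are millimetres directly. The only transform is the Y-flip y_m = 155.4900 − y_svg.

Shape 1 is a cubic bezier drawn with `<path>`. Its stroke #ff00ff means cut at S761, F773. After flipping Y the toolpath is (66.8921,93.5852) → (58.6229,100.9027) → (35.4082,102.2071) → (14.9985,99.2867) → (15.1444,93.9294).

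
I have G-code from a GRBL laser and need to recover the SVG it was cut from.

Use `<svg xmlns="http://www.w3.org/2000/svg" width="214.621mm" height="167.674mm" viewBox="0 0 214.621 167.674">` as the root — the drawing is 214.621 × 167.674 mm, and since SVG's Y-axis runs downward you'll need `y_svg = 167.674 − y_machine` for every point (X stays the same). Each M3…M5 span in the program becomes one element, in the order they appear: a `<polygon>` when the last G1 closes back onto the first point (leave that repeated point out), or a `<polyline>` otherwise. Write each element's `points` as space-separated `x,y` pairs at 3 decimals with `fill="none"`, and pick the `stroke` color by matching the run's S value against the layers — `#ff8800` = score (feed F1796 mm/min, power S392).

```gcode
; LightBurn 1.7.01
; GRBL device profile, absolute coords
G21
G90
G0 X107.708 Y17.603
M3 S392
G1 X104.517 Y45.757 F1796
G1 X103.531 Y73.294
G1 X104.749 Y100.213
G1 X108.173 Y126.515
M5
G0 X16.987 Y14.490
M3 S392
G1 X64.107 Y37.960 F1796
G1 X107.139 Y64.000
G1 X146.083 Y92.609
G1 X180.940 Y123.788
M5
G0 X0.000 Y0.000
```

<svg xmlns="http://www.w3.org/2000/svg" width="214.621mm" height="167.674mm" viewBox="0 0 214.621 167.674">
  <polyline points="107.708,150.071 104.517,121.917 103.531,94.380 104.749,67.461 108.173,41.159" fill="none" stroke="#ff8800"/>
  <polyline points="16.987,153.184 64.107,129.714 107.139,103.674 146.083,75.065 180.940,43.886" fill="none" stroke="#ff8800"/>
</svg>

Machine Y-up, SVG Y-down with viewBox height 167.674, so y_svg = 167.674 − y_machine; X carries over. Every run uses S392, so all elements get stroke `#ff8800` (score).

Run 1: The run is open, so emit a `<polyline>` with points (Y-flipped): 107.708,150.071 104.517,121.917 103.531,94.380 104.749,67.461 108.173,41.159.

Run 2: The run is open, so emit a `<polyline>` with points (Y-flipped): 16.987,153.184 64.107,129.714 107.139,103.674 146.083,75.065 180.940,43.886.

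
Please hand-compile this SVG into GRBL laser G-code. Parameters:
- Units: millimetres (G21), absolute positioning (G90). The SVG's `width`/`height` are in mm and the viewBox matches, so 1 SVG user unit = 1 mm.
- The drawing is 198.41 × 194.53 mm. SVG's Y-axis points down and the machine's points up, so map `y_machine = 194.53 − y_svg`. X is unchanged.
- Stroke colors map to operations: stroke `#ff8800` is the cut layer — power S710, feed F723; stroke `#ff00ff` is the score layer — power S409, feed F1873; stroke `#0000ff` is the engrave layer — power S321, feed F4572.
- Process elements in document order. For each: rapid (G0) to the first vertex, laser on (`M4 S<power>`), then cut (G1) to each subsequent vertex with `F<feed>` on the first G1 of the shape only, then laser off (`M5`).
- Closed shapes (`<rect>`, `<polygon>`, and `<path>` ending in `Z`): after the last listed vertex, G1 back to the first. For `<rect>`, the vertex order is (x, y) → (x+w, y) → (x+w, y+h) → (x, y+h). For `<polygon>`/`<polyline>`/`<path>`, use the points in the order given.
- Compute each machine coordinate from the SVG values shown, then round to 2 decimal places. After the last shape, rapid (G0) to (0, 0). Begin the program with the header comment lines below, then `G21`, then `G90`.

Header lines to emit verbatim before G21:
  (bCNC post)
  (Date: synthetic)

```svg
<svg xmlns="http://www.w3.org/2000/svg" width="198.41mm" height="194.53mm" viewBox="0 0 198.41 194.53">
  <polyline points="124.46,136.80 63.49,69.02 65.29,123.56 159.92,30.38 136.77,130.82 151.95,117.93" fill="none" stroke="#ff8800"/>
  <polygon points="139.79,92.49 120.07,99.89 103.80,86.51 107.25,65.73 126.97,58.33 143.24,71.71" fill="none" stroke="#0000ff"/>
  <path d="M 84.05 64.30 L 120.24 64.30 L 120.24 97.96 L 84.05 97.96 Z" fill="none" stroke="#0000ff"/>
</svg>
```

1 u = 1 mm; y_m = 194.53 − y.

[1] `<polyline>` open polyline, #ff8800→cut S710 F723: (124.46,57.73) → (63.49,125.51) → (65.29,70.97) → (159.92,164.15) → (136.77,63.71) → (151.95,76.60)

[2] `<polygon>` regular polygon, #0000ff→engrave S321 F4572: (139.79,102.04) → (120.07,94.64) → (103.80,108.02) → (107.25,128.80) → (126.97,136.20) → (143.24,122.82) → (139.79,102.04) (closed)

[3] `<path>` rectangle, #0000ff→engrave S321 F4572: (84.05,130.23) → (120.24,130.23) → (120.24,96.57) → (84.05,96.57) → (84.05,130.23) (closed)

(bCNC post)
(Date: synthetic)
G21
G90
G0 X124.46 Y57.73
M4 S710
G1 X63.49 Y125.51 F723
G1 X65.29 Y70.97
G1 X159.92 Y164.15
G1 X136.77 Y63.71
G1 X151.95 Y76.60
M5
G0 X139.79 Y102.04
M4 S321
G1 X120.07 Y94.64 F4572
G1 X103.80 Y108.02
G1 X107.25 Y128.80
G1 X126.97 Y136.20
G1 X143.24 Y122.82
G1 X139.79 Y102.04
M5
G0 X84.05 Y130.23
M4 S321
G1 X120.24 Y130.23 F4572
G1 X120.24 Y96.57
G1 X84.05 Y96.57
G1 X84.05 Y130.23
M5
G0 X0.00 Y0.00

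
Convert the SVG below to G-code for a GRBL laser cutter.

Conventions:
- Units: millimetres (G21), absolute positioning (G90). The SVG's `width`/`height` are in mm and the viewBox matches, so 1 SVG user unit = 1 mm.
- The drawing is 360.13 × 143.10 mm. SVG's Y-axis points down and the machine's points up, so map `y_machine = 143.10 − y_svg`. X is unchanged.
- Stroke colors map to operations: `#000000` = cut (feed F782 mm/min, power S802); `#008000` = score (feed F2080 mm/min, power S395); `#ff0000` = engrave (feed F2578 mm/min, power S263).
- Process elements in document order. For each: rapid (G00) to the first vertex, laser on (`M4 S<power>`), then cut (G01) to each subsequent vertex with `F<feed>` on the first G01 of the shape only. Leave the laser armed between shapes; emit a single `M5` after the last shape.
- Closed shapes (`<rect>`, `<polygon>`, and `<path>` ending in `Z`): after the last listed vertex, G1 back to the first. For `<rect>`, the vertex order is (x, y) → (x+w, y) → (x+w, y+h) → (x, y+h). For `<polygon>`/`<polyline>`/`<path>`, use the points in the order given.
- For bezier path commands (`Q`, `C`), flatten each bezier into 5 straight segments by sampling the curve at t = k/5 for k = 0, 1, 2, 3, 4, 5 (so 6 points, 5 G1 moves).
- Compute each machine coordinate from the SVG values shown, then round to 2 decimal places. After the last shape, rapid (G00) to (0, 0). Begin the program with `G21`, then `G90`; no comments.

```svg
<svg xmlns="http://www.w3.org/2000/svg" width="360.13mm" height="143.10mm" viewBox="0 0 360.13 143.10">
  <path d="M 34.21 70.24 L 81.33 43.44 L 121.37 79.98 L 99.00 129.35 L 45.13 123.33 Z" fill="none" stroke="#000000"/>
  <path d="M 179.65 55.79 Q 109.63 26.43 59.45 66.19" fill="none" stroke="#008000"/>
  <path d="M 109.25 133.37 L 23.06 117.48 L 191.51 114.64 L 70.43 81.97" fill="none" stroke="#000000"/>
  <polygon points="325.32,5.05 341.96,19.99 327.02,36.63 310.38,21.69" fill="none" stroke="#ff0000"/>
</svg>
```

G21
G90
G00 X34.21 Y72.86
M4 S802
G01 X81.33 Y99.66 F782
G01 X121.37 Y63.12
G01 X99.00 Y13.75
G01 X45.13 Y19.77
G01 X34.21 Y72.86
G00 X179.65 Y87.31
M4 S395
G01 X152.44 Y96.29 F2080
G01 X126.81 Y99.74
G01 X102.77 Y97.66
G01 X80.32 Y90.05
G01 X59.45 Y76.91
G00 X109.25 Y9.73
M4 S802
G01 X23.06 Y25.62 F782
G01 X191.51 Y28.46
G01 X70.43 Y61.13
G00 X325.32 Y138.05
M4 S263
G01 X341.96 Y123.11 F2578
G01 X327.02 Y106.47
G01 X310.38 Y121.41
G01 X325.32 Y138.05
M5
G00 X0.00 Y0.00

Since the viewBox matches the mm dimensions, user units are millimetres directly. The only transform is the Y-flip y_m = 143.10 − y_svg.

Shape 1 is a regular polygon drawn with `<path>`. Its stroke #000000 means cut at S802, F782. After flipping Y the toolpath is (34.21,72.86) → (81.33,99.66) → (121.37,63.12) → (99.00,13.75) → (45.13,19.77) → (34.21,72.86), returning to the start.

Shape 2 is a quadratic bezier drawn with `<path>`. Its stroke #008000 means score at S395, F2080. After flipping Y the toolpath is (179.65,87.31) → (152.44,96.29) → (126.81,99.74) → (102.77,97.66) → (80.32,90.05) → (59.45,76.91).

Shape 3 is a open polyline drawn with `<path>`. Its stroke #000000 means cut at S802, F782. After flipping Y the toolpath is (109.25,9.73) → (23.06,25.62) → (191.51,28.46) → (70.43,61.13).

Shape 4 is a regular polygon drawn with `<polygon>`. Its stroke #ff0000 means engrave at S263, F2578. After flipping Y the toolpath is (325.32,138.05) → (341.96,123.11) → (327.02,106.47) → (310.38,121.41) → (325.32,138.05), returning to the start.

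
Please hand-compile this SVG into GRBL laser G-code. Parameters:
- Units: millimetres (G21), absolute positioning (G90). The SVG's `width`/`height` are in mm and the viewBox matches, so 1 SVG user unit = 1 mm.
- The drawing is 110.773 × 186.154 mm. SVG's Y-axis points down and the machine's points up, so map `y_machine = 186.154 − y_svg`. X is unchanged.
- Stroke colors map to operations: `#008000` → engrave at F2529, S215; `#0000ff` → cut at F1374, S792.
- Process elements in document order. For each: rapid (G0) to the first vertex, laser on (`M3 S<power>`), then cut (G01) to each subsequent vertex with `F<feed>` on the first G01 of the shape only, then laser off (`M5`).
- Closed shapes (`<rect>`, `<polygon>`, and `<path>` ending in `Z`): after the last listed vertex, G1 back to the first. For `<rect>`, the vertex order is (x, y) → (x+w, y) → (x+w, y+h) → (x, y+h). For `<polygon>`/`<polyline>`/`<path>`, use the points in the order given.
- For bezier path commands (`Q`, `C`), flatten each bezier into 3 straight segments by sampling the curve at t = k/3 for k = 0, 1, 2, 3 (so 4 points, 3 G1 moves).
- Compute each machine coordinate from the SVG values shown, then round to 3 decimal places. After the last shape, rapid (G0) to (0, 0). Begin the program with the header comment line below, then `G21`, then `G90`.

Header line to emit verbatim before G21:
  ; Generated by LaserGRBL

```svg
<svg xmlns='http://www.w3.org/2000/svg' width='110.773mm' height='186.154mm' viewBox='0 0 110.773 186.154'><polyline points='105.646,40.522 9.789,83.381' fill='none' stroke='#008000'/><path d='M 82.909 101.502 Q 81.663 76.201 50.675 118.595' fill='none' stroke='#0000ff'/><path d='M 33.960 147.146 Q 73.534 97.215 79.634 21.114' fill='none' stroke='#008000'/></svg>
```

; Generated by LaserGRBL
G21
G90
G0 X105.646 Y145.632
M3 S215
G01 X9.789 Y102.773 F2529
M5
G0 X82.909 Y84.652
M3 S792
G01 X78.774 Y93.998 F1374
G01 X68.029 Y88.300
G01 X50.675 Y67.559
M5
G0 X33.960 Y39.008
M3 S215
G01 X56.623 Y75.203 F2529
G01 X71.848 Y117.214
G01 X79.634 Y165.040
M5
G0 X0.000 Y0.000

1 u = 1 mm; y_m = 186.154 − y.

[1] `<polyline>` line segment, #008000→engrave S215 F2529: (105.646,145.632) → (9.789,102.773)

[2] `<path>` quadratic bezier, #0000ff→cut S792 F1374: (82.909,84.652) → (78.774,93.998) → (68.029,88.300) → (50.675,67.559)

[3] `<path>` quadratic bezier, #008000→engrave S215 F2529: (33.960,39.008) → (56.623,75.203) → (71.848,117.214) → (79.634,165.040)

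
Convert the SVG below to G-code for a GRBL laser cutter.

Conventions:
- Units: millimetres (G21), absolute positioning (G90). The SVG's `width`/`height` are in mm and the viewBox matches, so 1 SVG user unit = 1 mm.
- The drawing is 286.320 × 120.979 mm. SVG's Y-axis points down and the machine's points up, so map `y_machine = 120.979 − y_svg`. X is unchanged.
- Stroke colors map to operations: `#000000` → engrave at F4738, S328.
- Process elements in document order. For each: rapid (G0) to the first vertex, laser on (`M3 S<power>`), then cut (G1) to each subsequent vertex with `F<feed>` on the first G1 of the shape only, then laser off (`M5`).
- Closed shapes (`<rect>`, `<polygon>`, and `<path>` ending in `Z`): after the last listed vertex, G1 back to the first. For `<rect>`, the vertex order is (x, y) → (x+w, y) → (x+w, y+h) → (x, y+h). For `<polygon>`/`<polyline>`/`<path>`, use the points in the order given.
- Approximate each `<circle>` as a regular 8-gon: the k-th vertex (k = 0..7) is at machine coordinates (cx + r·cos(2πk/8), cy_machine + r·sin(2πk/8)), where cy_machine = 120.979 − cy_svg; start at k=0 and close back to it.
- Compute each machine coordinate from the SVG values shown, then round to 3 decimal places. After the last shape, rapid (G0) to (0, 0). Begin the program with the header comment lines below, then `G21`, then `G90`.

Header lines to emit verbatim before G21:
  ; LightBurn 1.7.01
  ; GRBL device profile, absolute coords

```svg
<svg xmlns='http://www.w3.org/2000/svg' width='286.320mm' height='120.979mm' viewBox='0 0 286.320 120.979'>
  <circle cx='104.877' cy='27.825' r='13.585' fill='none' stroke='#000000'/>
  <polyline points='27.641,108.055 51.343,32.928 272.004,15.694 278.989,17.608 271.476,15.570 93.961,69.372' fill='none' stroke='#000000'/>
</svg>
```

; LightBurn 1.7.01
; GRBL device profile, absolute coords
G21
G90
G0 X118.462 Y93.154
M3 S328
G1 X114.483 Y102.760 F4738
G1 X104.877 Y106.739
G1 X95.271 Y102.760
G1 X91.292 Y93.154
G1 X95.271 Y83.548
G1 X104.877 Y79.569
G1 X114.483 Y83.548
G1 X118.462 Y93.154
M5
G0 X27.641 Y12.924
M3 S328
G1 X51.343 Y88.051 F4738
G1 X272.004 Y105.285
G1 X278.989 Y103.371
G1 X271.476 Y105.409
G1 X93.961 Y51.607
M5
G0 X0.000 Y0.000

viewBox `0 0 286.320 120.979` with mm width/height → 1 unit = 1 mm. Flip: y_m = 120.979 − y_svg.

**Shape 1** — `<circle>` circle, stroke `#000000` → engrave (S328, F4738). Machine vertices: (118.462,93.154) → (114.483,102.760) → (104.877,106.739) → (95.271,102.760) → (91.292,93.154) → (95.271,83.548) → (104.877,79.569) → (114.483,83.548) → (118.462,93.154). Closed: final G1 returns to the first vertex.

**Shape 2** — `<polyline>` open polyline, stroke `#000000` → engrave (S328, F4738). Machine vertices: (27.641,12.924) → (51.343,88.051) → (272.004,105.285) → (278.989,103.371) → (271.476,105.409) → (93.961,51.607). Open path.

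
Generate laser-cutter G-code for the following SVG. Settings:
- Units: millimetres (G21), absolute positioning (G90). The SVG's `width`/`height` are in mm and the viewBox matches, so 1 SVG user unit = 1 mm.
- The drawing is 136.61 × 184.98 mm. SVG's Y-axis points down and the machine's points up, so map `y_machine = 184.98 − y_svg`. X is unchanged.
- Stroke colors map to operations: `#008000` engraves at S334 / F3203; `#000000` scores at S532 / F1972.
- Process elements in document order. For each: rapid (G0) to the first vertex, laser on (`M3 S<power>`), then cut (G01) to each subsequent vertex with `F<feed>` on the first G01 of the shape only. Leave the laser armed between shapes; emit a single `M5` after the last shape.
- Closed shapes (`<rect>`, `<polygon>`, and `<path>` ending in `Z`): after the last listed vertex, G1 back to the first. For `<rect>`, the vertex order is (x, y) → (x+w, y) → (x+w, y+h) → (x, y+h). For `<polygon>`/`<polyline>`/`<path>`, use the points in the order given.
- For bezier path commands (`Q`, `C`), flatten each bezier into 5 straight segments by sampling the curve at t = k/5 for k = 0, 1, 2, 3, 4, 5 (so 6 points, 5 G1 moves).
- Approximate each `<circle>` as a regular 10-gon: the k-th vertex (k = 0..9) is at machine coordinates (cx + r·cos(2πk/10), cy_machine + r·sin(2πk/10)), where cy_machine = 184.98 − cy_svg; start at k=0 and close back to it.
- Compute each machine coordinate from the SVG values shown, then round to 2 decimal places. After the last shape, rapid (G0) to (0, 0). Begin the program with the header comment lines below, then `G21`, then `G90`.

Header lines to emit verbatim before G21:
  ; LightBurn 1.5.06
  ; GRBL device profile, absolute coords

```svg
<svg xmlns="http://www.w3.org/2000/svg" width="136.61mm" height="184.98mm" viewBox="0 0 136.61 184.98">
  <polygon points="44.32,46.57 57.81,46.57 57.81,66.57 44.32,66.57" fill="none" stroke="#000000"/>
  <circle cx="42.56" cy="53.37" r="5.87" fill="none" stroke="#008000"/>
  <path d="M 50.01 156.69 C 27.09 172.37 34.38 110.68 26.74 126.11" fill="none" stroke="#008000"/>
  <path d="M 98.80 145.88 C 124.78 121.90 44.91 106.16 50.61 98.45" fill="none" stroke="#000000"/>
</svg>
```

1 u = 1 mm; y_m = 184.98 − y.

[1] `<polygon>` rectangle, #000000→score S532 F1972: (44.32,138.41) → (57.81,138.41) → (57.81,118.41) → (44.32,118.41) → (44.32,138.41) (closed)

[2] `<circle>` circle, #008000→engrave S334 F3203: (48.43,131.61) → (47.31,135.06) → (44.37,137.19) → (40.75,137.19) → (37.81,135.06) → (36.69,131.61) → (37.81,128.16) → (40.75,126.03) → (44.37,126.03) → (47.31,128.16) → (48.43,131.61) (closed)

[3] `<path>` cubic bezier, #008000→engrave S334 F3203: (50.01,28.29) → (39.52,26.93) → (34.12,36.72) → (31.63,50.26) → (29.89,60.11) → (26.74,58.87)

[4] `<path>` cubic bezier, #000000→score S532 F1972: (98.80,39.10) → (103.22,52.50) → (91.42,63.93) → (72.59,73.41) → (55.93,80.94) → (50.61,86.53)

; LightBurn 1.5.06
; GRBL device profile, absolute coords
G21
G90
G0 X44.32 Y138.41
M3 S532
G01 X57.81 Y138.41 F1972
G01 X57.81 Y118.41
G01 X44.32 Y118.41
G01 X44.32 Y138.41
G0 X48.43 Y131.61
M3 S334
G01 X47.31 Y135.06 F3203
G01 X44.37 Y137.19
G01 X40.75 Y137.19
G01 X37.81 Y135.06
G01 X36.69 Y131.61
G01 X37.81 Y128.16
G01 X40.75 Y126.03
G01 X44.37 Y126.03
G01 X47.31 Y128.16
G01 X48.43 Y131.61
G0 X50.01 Y28.29
M3 S334
G01 X39.52 Y26.93 F3203
G01 X34.12 Y36.72
G01 X31.63 Y50.26
G01 X29.89 Y60.11
G01 X26.74 Y58.87
G0 X98.80 Y39.10
M3 S532
G01 X103.22 Y52.50 F1972
G01 X91.42 Y63.93
G01 X72.59 Y73.41
G01 X55.93 Y80.94
G01 X50.61 Y86.53
M5
G0 X0.00 Y0.00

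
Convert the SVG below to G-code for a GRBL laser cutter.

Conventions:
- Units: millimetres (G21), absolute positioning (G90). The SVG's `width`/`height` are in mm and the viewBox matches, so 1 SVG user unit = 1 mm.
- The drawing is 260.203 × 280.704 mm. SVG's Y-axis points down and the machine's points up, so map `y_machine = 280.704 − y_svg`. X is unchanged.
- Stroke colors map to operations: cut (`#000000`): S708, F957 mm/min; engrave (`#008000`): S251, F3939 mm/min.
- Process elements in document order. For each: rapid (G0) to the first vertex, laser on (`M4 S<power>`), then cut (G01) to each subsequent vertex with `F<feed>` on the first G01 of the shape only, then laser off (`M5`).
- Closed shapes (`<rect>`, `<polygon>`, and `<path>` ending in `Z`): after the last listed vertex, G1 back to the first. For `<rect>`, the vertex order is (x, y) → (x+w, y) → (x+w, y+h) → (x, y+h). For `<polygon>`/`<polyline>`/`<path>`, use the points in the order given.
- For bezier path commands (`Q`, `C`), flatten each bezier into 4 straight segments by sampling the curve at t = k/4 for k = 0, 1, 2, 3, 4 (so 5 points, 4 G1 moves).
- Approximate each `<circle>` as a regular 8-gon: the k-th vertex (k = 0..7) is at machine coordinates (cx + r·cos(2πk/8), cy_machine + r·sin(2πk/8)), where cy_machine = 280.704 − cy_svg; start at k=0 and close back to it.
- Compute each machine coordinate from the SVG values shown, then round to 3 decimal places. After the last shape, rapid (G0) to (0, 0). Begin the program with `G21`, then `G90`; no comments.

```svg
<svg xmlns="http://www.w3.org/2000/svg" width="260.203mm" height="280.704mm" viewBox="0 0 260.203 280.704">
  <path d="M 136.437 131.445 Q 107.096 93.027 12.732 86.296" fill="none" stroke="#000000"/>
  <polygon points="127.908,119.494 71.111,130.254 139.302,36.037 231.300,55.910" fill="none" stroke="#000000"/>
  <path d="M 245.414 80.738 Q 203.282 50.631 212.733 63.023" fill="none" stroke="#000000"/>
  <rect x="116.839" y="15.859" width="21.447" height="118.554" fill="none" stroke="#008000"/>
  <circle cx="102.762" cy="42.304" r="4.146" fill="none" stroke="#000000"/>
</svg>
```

G21
G90
G0 X136.437 Y149.259
M4 S708
G01 X117.703 Y166.488 F957
G01 X90.840 Y179.755
G01 X55.850 Y189.062
G01 X12.732 Y194.408
M5
G0 X127.908 Y161.210
M4 S708
G01 X71.111 Y150.450 F957
G01 X139.302 Y244.667
G01 X231.300 Y224.794
G01 X127.908 Y161.210
M5
G0 X245.414 Y199.966
M4 S708
G01 X227.572 Y212.363 F957
G01 X216.178 Y219.448
G01 X211.231 Y221.221
G01 X212.733 Y217.681
M5
G0 X116.839 Y264.845
M4 S251
G01 X138.286 Y264.845 F3939
G01 X138.286 Y146.291
G01 X116.839 Y146.291
G01 X116.839 Y264.845
M5
G0 X106.908 Y238.400
M4 S708
G01 X105.694 Y241.332 F957
G01 X102.762 Y242.546
G01 X99.830 Y241.332
G01 X98.616 Y238.400
G01 X99.830 Y235.468
G01 X102.762 Y234.254
G01 X105.694 Y235.468
G01 X106.908 Y238.400
M5
G0 X0.000 Y0.000

1 u = 1 mm; y_m = 280.704 − y.

[1] `<path>` quadratic bezier, #000000→cut S708 F957: (136.437,149.259) → (117.703,166.488) → (90.840,179.755) → (55.850,189.062) → (12.732,194.408)

[2] `<polygon>` closed polygon, #000000→cut S708 F957: (127.908,161.210) → (71.111,150.450) → (139.302,244.667) → (231.300,224.794) → (127.908,161.210) (closed)

[3] `<path>` quadratic bezier, #000000→cut S708 F957: (245.414,199.966) → (227.572,212.363) → (216.178,219.448) → (211.231,221.221) → (212.733,217.681)

[4] `<rect>` rectangle, #008000→engrave S251 F3939: (116.839,264.845) → (138.286,264.845) → (138.286,146.291) → (116.839,146.291) → (116.839,264.845) (closed)

[5] `<circle>` circle, #000000→cut S708 F957: (106.908,238.400) → (105.694,241.332) → (102.762,242.546) → (99.830,241.332) → (98.616,238.400) → (99.830,235.468) → (102.762,234.254) → (105.694,235.468) → (106.908,238.400) (closed)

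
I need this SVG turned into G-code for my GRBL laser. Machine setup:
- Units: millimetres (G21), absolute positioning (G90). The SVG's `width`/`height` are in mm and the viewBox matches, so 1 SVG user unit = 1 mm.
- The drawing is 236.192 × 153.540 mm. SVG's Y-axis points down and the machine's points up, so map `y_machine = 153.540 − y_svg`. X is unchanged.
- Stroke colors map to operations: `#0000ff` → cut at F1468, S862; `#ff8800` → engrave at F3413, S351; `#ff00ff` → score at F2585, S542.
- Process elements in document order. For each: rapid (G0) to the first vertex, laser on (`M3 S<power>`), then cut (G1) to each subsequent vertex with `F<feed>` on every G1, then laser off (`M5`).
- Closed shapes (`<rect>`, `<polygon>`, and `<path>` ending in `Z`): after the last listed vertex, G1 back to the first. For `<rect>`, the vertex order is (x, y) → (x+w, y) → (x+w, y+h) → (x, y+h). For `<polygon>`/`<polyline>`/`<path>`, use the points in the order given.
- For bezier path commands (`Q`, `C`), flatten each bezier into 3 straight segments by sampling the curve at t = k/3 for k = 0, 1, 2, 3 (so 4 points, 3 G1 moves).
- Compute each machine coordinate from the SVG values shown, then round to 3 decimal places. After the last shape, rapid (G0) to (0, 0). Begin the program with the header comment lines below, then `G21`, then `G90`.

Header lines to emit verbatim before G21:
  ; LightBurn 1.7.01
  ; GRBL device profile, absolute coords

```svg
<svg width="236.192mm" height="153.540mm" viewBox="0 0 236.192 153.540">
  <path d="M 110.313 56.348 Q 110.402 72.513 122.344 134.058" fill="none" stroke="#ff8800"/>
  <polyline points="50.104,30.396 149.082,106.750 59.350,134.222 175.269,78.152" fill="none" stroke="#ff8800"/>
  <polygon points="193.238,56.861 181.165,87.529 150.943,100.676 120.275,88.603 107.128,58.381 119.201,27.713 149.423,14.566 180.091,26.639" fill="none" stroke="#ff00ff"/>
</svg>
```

1 u = 1 mm; y_m = 153.540 − y.

[1] `<path>` quadratic bezier, #ff8800→engrave S351 F3413: (110.313,97.192) → (111.689,81.373) → (115.700,55.470) → (122.344,19.482)

[2] `<polyline>` open polyline, #ff8800→engrave S351 F3413: (50.104,123.144) → (149.082,46.790) → (59.350,19.318) → (175.269,75.388)

[3] `<polygon>` regular polygon, #ff00ff→score S542 F2585: (193.238,96.679) → (181.165,66.011) → (150.943,52.864) → (120.275,64.937) → (107.128,95.159) → (119.201,125.827) → (149.423,138.974) → (180.091,126.901) → (193.238,96.679) (closed)

; LightBurn 1.7.01
; GRBL device profile, absolute coords
G21
G90
G0 X110.313 Y97.192
M3 S351
G1 X111.689 Y81.373 F3413
G1 X115.700 Y55.470 F3413
G1 X122.344 Y19.482 F3413
M5
G0 X50.104 Y123.144
M3 S351
G1 X149.082 Y46.790 F3413
G1 X59.350 Y19.318 F3413
G1 X175.269 Y75.388 F3413
M5
G0 X193.238 Y96.679
M3 S542
G1 X181.165 Y66.011 F2585
G1 X150.943 Y52.864 F2585
G1 X120.275 Y64.937 F2585
G1 X107.128 Y95.159 F2585
G1 X119.201 Y125.827 F2585
G1 X149.423 Y138.974 F2585
G1 X180.091 Y126.901 F2585
G1 X193.238 Y96.679 F2585
M5
G0 X0.000 Y0.000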